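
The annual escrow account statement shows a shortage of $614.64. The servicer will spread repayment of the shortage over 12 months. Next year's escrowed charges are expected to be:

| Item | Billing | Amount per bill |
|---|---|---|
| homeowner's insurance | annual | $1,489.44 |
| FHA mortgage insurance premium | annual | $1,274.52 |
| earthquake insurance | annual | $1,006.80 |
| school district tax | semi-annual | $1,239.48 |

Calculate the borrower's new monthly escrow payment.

Homeowner's insurance: $1,489.44 per year
FHA mortgage insurance premium: $1,274.52 per year
Earthquake insurance: $1,006.80 per year
School district tax: $1,239.48 × 2 = $2,478.96 per year
Combined annual = $6,249.72
Monthly = $6,249.72 ÷ 12 = $520.81
Shortage per month = $614.64 ÷ 12 = $51.22
Adjusted monthly = $520.81 + $51.22 = $572.03

$572.03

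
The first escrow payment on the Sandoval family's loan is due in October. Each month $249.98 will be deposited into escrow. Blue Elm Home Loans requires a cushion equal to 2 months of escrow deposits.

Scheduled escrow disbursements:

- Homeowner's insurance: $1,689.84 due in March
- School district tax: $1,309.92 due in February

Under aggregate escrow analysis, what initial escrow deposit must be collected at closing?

$1,999.84

Cushion = 2 × $249.98 = $499.96
Trial balance (start $0, +$249.98 each month, − disbursements):
  Oct: +$249.98 → $249.98
  Nov: +$249.98 → $499.96
  Dec: +$249.98 → $749.94
  Jan: +$249.98 → $999.92
  Feb: +$249.98 − $1,309.92 → -$60.02
  Mar: +$249.98 − $1,689.84 → -$1,499.88
  Apr: +$249.98 → -$1,249.90
  May: +$249.98 → -$999.92
  Jun: +$249.98 → -$749.94
  Jul: +$249.98 → -$499.96
  Aug: +$249.98 → -$249.98
  Sep: +$249.98 → $0.00
Lowest trial balance = -$1,499.88 (Mar)
Initial deposit = cushion − low point = $499.96 − (-$1,499.88) = $1,999.84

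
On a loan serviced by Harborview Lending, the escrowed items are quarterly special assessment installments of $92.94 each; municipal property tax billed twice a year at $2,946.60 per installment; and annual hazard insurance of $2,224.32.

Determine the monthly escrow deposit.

$707.44

Special assessment: $92.94 × 4 = $371.76/yr
Municipal property tax: $2,946.60 × 2 = $5,893.20/yr
Hazard insurance: $2,224.32/yr
Total annual escrow = $8,489.28
Monthly escrow = $8,489.28 ÷ 12 = $707.44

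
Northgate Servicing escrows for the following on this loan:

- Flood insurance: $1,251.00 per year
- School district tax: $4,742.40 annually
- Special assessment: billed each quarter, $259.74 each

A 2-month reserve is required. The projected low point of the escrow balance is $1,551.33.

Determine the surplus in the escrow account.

$379.27

Flood insurance: $1,251.00
School district tax: $4,742.40
Special assessment: $259.74 × 4 = $1,038.96
Yearly total = $7,032.36
Per month = $7,032.36 ÷ 12 = $586.03
Cushion = 2 × $586.03 = $1,172.06
Excess over cushion: $1,551.33 − $1,172.06 = $379.27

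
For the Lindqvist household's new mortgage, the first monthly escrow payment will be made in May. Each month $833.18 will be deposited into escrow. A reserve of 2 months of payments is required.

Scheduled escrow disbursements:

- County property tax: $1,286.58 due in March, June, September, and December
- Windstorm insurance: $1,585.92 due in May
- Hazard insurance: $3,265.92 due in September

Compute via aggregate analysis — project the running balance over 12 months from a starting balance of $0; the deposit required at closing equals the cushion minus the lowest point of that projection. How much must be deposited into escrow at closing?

Cushion = 2 × $833.18 = $1,666.36
Trial balance (start $0, +$833.18 each month, − disbursements):
  May: +$833.18 − $1,585.92 → -$752.74
  Jun: +$833.18 − $1,286.58 → -$1,206.14
  Jul: +$833.18 → -$372.96
  Aug: +$833.18 → $460.22
  Sep: +$833.18 − $4,552.50 → -$3,259.10
  Oct: +$833.18 → -$2,425.92
  Nov: +$833.18 → -$1,592.74
  Dec: +$833.18 − $1,286.58 → -$2,046.14
  Jan: +$833.18 → -$1,212.96
  Feb: +$833.18 → -$379.78
  Mar: +$833.18 − $1,286.58 → -$833.18
  Apr: +$833.18 → $0.00
Lowest trial balance = -$3,259.10 (Sep)
Initial deposit = cushion − low point = $1,666.36 − (-$3,259.10) = $4,925.46

$4,925.46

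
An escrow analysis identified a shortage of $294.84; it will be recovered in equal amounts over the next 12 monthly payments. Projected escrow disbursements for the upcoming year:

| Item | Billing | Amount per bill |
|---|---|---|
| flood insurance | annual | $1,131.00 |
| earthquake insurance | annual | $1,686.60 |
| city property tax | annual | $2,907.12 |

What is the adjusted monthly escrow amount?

$501.63

Flood insurance — $1,131.00 annually
Earthquake insurance — $1,686.60 annually
City property tax — $2,907.12 annually
Annual escrow total = $5,724.72
Monthly = $5,724.72 / 12 = $477.06
Shortage spread = $294.84 ÷ 12 = $24.57/mo
New monthly escrow = $477.06 + $24.57 = $501.63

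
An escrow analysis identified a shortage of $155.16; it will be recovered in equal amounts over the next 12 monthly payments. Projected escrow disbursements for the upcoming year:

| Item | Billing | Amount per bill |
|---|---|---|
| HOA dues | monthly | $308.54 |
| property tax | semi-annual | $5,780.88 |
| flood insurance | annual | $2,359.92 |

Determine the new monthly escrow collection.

$1,481.61

HOA dues = $308.54 × 12 = $3,702.48
Property tax = $5,780.88 × 2 = $11,561.76
Flood insurance = $2,359.92
Yearly total = $17,624.16
Per month = $17,624.16 ÷ 12 = $1,468.68
Monthly shortage recovery: $155.16 / 12 = $12.93
Adjusted monthly = $1,468.68 + $12.93 = $1,481.61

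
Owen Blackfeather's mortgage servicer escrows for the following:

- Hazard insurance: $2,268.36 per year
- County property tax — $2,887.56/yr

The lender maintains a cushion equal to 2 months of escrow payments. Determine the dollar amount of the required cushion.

$859.32

Hazard insurance — $2,268.36/yr
County property tax — $2,887.56/yr
Total annual escrow = $2,268.36 + $2,887.56 = $5,155.92
Base monthly escrow = $5,155.92 ÷ 12 = $429.66
Cushion = 2 × $429.66 = $859.32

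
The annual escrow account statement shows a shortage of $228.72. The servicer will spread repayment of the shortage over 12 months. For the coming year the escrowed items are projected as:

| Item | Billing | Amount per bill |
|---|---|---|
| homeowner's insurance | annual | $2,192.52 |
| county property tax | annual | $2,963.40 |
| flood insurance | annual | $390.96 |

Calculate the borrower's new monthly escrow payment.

$481.30

Homeowner's insurance = $2,192.52
County property tax = $2,963.40
Flood insurance = $390.96
Total annual escrow = $2,192.52 + $2,963.40 + $390.96 = $5,546.88
Per month = $5,546.88 / 12 = $462.24
Shortage per month = $228.72 ÷ 12 = $19.06
New monthly escrow = $462.24 + $19.06 = $481.30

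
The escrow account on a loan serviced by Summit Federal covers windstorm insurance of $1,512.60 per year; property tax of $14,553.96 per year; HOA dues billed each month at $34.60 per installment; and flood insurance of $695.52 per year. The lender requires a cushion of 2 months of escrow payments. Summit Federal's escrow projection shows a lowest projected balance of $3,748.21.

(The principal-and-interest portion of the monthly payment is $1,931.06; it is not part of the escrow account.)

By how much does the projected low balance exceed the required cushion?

Windstorm insurance = $1,512.60/yr
Property tax = $14,553.96/yr
HOA dues = $34.60 × 12 = $415.20/yr
Flood insurance = $695.52/yr
Yearly total = $1,512.60 + $14,553.96 + $415.20 + $695.52 = $17,177.28
Monthly escrow = $17,177.28 / 12 = $1,431.44
Required cushion = 2 × $1,431.44 = $2,862.88
Surplus = $3,748.21 − $2,862.88 = $885.33

$885.33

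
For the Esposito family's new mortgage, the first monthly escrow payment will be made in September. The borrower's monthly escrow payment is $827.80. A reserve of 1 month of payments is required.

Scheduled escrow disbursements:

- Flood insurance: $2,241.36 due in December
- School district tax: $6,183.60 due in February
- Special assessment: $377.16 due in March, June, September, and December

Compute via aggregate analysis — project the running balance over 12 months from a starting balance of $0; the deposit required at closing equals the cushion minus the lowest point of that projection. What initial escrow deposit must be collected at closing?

$5,040.28

Cushion = 1 × $827.80 = $827.80
Trial balance (start $0, +$827.80 each month, − disbursements):
  Sep: +$827.80 − $377.16 → $450.64
  Oct: +$827.80 → $1,278.44
  Nov: +$827.80 → $2,106.24
  Dec: +$827.80 − $2,618.52 → $315.52
  Jan: +$827.80 → $1,143.32
  Feb: +$827.80 − $6,183.60 → -$4,212.48
  Mar: +$827.80 − $377.16 → -$3,761.84
  Apr: +$827.80 → -$2,934.04
  May: +$827.80 → -$2,106.24
  Jun: +$827.80 − $377.16 → -$1,655.60
  Jul: +$827.80 → -$827.80
  Aug: +$827.80 → $0.00
Lowest trial balance = -$4,212.48 (Feb)
Initial deposit = cushion − low point = $827.80 − (-$4,212.48) = $5,040.28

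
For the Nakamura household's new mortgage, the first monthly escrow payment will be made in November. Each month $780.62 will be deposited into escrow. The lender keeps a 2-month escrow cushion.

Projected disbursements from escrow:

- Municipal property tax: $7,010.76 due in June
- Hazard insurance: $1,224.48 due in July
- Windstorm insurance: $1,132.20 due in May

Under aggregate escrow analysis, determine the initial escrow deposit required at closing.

Cushion = 2 × $780.62 = $1,561.24
Trial balance (start $0, +$780.62 each month, − disbursements):
  Nov: +$780.62 → $780.62
  Dec: +$780.62 → $1,561.24
  Jan: +$780.62 → $2,341.86
  Feb: +$780.62 → $3,122.48
  Mar: +$780.62 → $3,903.10
  Apr: +$780.62 → $4,683.72
  May: +$780.62 − $1,132.20 → $4,332.14
  Jun: +$780.62 − $7,010.76 → -$1,898.00
  Jul: +$780.62 − $1,224.48 → -$2,341.86
  Aug: +$780.62 → -$1,561.24
  Sep: +$780.62 → -$780.62
  Oct: +$780.62 → $0.00
Lowest trial balance = -$2,341.86 (Jul)
Initial deposit = cushion − low point = $1,561.24 − (-$2,341.86) = $3,903.10

$3,903.10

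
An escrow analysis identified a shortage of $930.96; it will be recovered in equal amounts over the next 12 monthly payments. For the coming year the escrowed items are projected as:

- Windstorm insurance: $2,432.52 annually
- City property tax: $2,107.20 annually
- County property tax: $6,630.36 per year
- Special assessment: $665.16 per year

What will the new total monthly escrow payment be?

$1,063.85

Windstorm insurance = $2,432.52 per year
City property tax = $2,107.20 per year
County property tax = $6,630.36 per year
Special assessment = $665.16 per year
Annual escrow total = $2,432.52 + $2,107.20 + $6,630.36 + $665.16 = $11,835.24
Per month = $11,835.24 / 12 = $986.27
Shortage per month = $930.96 ÷ 12 = $77.58
Adjusted monthly = $986.27 + $77.58 = $1,063.85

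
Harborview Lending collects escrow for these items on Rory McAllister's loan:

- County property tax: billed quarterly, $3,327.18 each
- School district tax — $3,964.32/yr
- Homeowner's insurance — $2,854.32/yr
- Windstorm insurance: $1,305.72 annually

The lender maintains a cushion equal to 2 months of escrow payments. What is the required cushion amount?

$3,572.18

County property tax — $3,327.18 × 4 = $13,308.72 per year
School district tax — $3,964.32 per year
Homeowner's insurance — $2,854.32 per year
Windstorm insurance — $1,305.72 per year
Yearly total = $13,308.72 + $3,964.32 + $2,854.32 + $1,305.72 = $21,433.08
Monthly = $21,433.08 / 12 = $1,786.09
Required cushion = 2 × $1,786.09 = $3,572.18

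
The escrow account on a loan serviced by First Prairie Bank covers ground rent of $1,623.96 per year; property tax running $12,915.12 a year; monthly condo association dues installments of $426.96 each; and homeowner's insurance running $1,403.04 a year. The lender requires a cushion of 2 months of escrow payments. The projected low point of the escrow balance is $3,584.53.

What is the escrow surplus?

$73.59

Ground rent = $1,623.96 per year
Property tax = $12,915.12 per year
Condo association dues = $426.96 × 12 = $5,123.52 per year
Homeowner's insurance = $1,403.04 per year
Combined annual = $1,623.96 + $12,915.12 + $5,123.52 + $1,403.04 = $21,065.64
Monthly escrow = $21,065.64 / 12 = $1,755.47
Cushion = 2 × $1,755.47 = $3,510.94
Surplus = $3,584.53 − $3,510.94 = $73.59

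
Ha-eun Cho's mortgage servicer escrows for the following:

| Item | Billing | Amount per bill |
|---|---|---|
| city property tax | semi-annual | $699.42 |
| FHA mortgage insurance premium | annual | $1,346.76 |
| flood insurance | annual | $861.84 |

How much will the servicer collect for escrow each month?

$300.62

City property tax — $699.42 × 2 = $1,398.84/yr
FHA mortgage insurance premium — $1,346.76/yr
Flood insurance — $861.84/yr
Total per year = $1,398.84 + $1,346.76 + $861.84 = $3,607.44
Monthly escrow = $3,607.44 ÷ 12 = $300.62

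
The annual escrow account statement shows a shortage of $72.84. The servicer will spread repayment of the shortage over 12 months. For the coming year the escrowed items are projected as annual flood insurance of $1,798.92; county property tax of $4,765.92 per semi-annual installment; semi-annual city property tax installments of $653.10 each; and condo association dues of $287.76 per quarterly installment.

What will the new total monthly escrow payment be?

$1,155.07

Flood insurance: $1,798.92 annually
County property tax: $4,765.92 × 2 = $9,531.84 annually
City property tax: $653.10 × 2 = $1,306.20 annually
Condo association dues: $287.76 × 4 = $1,151.04 annually
Annual escrow total = $1,798.92 + $9,531.84 + $1,306.20 + $1,151.04 = $13,788.00
Per month = $13,788.00 ÷ 12 = $1,149.00
Shortage spread = $72.84 / 12 = $6.07/mo
Adjusted monthly = $1,149.00 + $6.07 = $1,155.07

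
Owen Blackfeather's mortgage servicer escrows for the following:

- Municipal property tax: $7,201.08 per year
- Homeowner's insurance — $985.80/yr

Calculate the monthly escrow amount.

$682.24

Municipal property tax = $7,201.08 annually
Homeowner's insurance = $985.80 annually
Total annual escrow = $8,186.88
Monthly escrow = $8,186.88 ÷ 12 = $682.24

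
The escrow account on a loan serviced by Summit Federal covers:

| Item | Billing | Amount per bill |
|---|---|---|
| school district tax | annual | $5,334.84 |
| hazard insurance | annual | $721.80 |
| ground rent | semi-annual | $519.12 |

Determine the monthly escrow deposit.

School district tax = $5,334.84 annually
Hazard insurance = $721.80 annually
Ground rent = $519.12 × 2 = $1,038.24 annually
Annual escrow total = $5,334.84 + $721.80 + $1,038.24 = $7,094.88
Monthly = $7,094.88 / 12 = $591.24

$591.24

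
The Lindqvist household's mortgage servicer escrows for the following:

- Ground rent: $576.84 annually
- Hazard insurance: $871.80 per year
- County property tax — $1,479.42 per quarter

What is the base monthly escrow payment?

Ground rent: $576.84
Hazard insurance: $871.80
County property tax: $1,479.42 × 4 = $5,917.68
Combined annual = $576.84 + $871.80 + $5,917.68 = $7,366.32
Per month = $7,366.32 ÷ 12 = $613.86

$613.86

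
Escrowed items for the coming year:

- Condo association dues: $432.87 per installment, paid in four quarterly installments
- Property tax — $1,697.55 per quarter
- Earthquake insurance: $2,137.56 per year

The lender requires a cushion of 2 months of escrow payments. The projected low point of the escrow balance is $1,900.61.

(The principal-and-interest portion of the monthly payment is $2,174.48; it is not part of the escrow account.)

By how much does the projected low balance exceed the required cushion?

Condo association dues: $432.87 × 4 = $1,731.48 per year
Property tax: $1,697.55 × 4 = $6,790.20 per year
Earthquake insurance: $2,137.56 per year
Annual escrow total = $1,731.48 + $6,790.20 + $2,137.56 = $10,659.24
Monthly = $10,659.24 / 12 = $888.27
Required reserve = 2 × $888.27 = $1,776.54
Excess over cushion: $1,900.61 − $1,776.54 = $124.07

$124.07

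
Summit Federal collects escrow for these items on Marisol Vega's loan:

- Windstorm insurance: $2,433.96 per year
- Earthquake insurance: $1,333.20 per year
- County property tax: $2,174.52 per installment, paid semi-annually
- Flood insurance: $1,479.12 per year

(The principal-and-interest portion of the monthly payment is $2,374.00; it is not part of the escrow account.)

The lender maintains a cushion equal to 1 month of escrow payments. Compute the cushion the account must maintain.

$799.61

Windstorm insurance = $2,433.96 per year
Earthquake insurance = $1,333.20 per year
County property tax = $2,174.52 × 2 = $4,349.04 per year
Flood insurance = $1,479.12 per year
Total annual escrow = $9,595.32
Monthly escrow = $9,595.32 / 12 = $799.61
Cushion = 1 × $799.61 = $799.61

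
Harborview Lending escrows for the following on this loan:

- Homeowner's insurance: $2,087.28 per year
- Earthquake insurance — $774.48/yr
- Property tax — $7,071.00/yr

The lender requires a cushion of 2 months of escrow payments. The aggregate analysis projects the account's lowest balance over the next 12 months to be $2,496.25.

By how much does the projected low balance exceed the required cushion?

Homeowner's insurance — $2,087.28/yr
Earthquake insurance — $774.48/yr
Property tax — $7,071.00/yr
Yearly total = $2,087.28 + $774.48 + $7,071.00 = $9,932.76
Monthly = $9,932.76 / 12 = $827.73
Required reserve = 2 × $827.73 = $1,655.46
Excess over cushion: $2,496.25 − $1,655.46 = $840.79

$840.79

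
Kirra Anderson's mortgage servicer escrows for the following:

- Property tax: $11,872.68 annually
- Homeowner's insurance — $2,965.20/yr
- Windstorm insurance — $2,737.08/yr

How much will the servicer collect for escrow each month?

Property tax: $11,872.68/yr
Homeowner's insurance: $2,965.20/yr
Windstorm insurance: $2,737.08/yr
Total annual escrow = $11,872.68 + $2,965.20 + $2,737.08 = $17,574.96
Monthly escrow = $17,574.96 ÷ 12 = $1,464.58

$1,464.58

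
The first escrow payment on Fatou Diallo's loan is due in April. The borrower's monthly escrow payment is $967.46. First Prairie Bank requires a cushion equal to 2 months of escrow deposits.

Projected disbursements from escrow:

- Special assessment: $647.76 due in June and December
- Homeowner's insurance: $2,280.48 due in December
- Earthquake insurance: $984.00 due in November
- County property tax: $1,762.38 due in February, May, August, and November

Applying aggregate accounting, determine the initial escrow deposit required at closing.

Cushion = 2 × $967.46 = $1,934.92
Trial balance (start $0, +$967.46 each month, − disbursements):
  Apr: +$967.46 → $967.46
  May: +$967.46 − $1,762.38 → $172.54
  Jun: +$967.46 − $647.76 → $492.24
  Jul: +$967.46 → $1,459.70
  Aug: +$967.46 − $1,762.38 → $664.78
  Sep: +$967.46 → $1,632.24
  Oct: +$967.46 → $2,599.70
  Nov: +$967.46 − $2,746.38 → $820.78
  Dec: +$967.46 − $2,928.24 → -$1,140.00
  Jan: +$967.46 → -$172.54
  Feb: +$967.46 − $1,762.38 → -$967.46
  Mar: +$967.46 → $0.00
Lowest trial balance = -$1,140.00 (Dec)
Initial deposit = cushion − low point = $1,934.92 − (-$1,140.00) = $3,074.92

$3,074.92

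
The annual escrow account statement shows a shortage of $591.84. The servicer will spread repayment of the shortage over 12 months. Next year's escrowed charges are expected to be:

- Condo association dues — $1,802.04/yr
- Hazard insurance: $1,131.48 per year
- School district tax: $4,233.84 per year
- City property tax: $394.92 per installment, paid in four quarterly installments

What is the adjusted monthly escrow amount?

Condo association dues = $1,802.04
Hazard insurance = $1,131.48
School district tax = $4,233.84
City property tax = $394.92 × 4 = $1,579.68
Yearly total = $1,802.04 + $1,131.48 + $4,233.84 + $1,579.68 = $8,747.04
Monthly = $8,747.04 ÷ 12 = $728.92
Shortage per month = $591.84 ÷ 12 = $49.32
New monthly escrow = $728.92 + $49.32 = $778.24

$778.24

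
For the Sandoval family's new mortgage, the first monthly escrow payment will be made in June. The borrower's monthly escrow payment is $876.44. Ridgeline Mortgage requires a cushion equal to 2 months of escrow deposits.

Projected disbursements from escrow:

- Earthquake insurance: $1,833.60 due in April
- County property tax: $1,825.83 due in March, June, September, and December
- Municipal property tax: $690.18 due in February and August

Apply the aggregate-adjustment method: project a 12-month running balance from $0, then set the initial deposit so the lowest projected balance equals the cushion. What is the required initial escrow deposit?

$2,702.27

Cushion = 2 × $876.44 = $1,752.88
Trial balance (start $0, +$876.44 each month, − disbursements):
  Jun: +$876.44 − $1,825.83 → -$949.39
  Jul: +$876.44 → -$72.95
  Aug: +$876.44 − $690.18 → $113.31
  Sep: +$876.44 − $1,825.83 → -$836.08
  Oct: +$876.44 → $40.36
  Nov: +$876.44 → $916.80
  Dec: +$876.44 − $1,825.83 → -$32.59
  Jan: +$876.44 → $843.85
  Feb: +$876.44 − $690.18 → $1,030.11
  Mar: +$876.44 − $1,825.83 → $80.72
  Apr: +$876.44 − $1,833.60 → -$876.44
  May: +$876.44 → $0.00
Lowest trial balance = -$949.39 (Jun)
Initial deposit = cushion − low point = $1,752.88 − (-$949.39) = $2,702.27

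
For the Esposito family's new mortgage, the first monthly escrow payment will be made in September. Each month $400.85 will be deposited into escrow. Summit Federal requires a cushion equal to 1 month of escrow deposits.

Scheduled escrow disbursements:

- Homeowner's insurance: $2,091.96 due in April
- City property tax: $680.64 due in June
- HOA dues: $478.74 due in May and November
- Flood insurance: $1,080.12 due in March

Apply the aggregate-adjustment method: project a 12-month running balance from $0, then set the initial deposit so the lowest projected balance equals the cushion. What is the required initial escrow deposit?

$1,202.55

Cushion = 1 × $400.85 = $400.85
Trial balance (start $0, +$400.85 each month, − disbursements):
  Sep: +$400.85 → $400.85
  Oct: +$400.85 → $801.70
  Nov: +$400.85 − $478.74 → $723.81
  Dec: +$400.85 → $1,124.66
  Jan: +$400.85 → $1,525.51
  Feb: +$400.85 → $1,926.36
  Mar: +$400.85 − $1,080.12 → $1,247.09
  Apr: +$400.85 − $2,091.96 → -$444.02
  May: +$400.85 − $478.74 → -$521.91
  Jun: +$400.85 − $680.64 → -$801.70
  Jul: +$400.85 → -$400.85
  Aug: +$400.85 → $0.00
Lowest trial balance = -$801.70 (Jun)
Initial deposit = cushion − low point = $400.85 − (-$801.70) = $1,202.55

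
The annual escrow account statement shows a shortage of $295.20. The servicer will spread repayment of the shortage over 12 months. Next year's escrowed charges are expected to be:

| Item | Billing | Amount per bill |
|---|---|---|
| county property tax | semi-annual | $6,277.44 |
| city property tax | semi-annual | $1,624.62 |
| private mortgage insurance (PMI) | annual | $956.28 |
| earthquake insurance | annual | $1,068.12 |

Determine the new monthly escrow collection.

$1,510.31

County property tax: $6,277.44 × 2 = $12,554.88 per year
City property tax: $1,624.62 × 2 = $3,249.24 per year
Private mortgage insurance (PMI): $956.28 per year
Earthquake insurance: $1,068.12 per year
Annual escrow total = $17,828.52
Monthly escrow = $17,828.52 / 12 = $1,485.71
Shortage spread = $295.20 ÷ 12 = $24.60/mo
New monthly escrow = $1,485.71 + $24.60 = $1,510.31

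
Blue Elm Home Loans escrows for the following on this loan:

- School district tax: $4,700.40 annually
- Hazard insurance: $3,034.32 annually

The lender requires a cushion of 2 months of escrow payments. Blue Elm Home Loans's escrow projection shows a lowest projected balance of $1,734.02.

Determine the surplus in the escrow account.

School district tax — $4,700.40
Hazard insurance — $3,034.32
Annual escrow total = $7,734.72
Per month = $7,734.72 / 12 = $644.56
Required reserve = 2 × $644.56 = $1,289.12
Excess over cushion: $1,734.02 − $1,289.12 = $444.90

$444.90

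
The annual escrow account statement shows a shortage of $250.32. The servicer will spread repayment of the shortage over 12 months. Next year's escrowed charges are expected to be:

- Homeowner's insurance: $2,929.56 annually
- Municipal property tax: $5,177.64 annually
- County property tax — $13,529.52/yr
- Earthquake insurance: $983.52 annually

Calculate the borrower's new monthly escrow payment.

Homeowner's insurance: $2,929.56/yr
Municipal property tax: $5,177.64/yr
County property tax: $13,529.52/yr
Earthquake insurance: $983.52/yr
Combined annual = $2,929.56 + $5,177.64 + $13,529.52 + $983.52 = $22,620.24
Per month = $22,620.24 ÷ 12 = $1,885.02
Monthly shortage recovery: $250.32 / 12 = $20.86
Adjusted monthly = $1,885.02 + $20.86 = $1,905.88

$1,905.88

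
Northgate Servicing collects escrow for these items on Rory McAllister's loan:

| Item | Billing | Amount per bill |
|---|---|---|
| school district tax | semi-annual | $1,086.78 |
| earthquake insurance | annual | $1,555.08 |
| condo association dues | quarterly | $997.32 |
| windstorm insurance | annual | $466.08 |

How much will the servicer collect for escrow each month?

School district tax = $1,086.78 × 2 = $2,173.56
Earthquake insurance = $1,555.08
Condo association dues = $997.32 × 4 = $3,989.28
Windstorm insurance = $466.08
Total annual escrow = $8,184.00
Per month = $8,184.00 ÷ 12 = $682.00

$682.00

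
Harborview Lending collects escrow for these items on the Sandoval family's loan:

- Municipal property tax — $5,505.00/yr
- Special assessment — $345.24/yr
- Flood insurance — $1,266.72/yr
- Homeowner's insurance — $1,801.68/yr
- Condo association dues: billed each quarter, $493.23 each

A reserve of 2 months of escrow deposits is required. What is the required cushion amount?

Municipal property tax — $5,505.00 annually
Special assessment — $345.24 annually
Flood insurance — $1,266.72 annually
Homeowner's insurance — $1,801.68 annually
Condo association dues — $493.23 × 4 = $1,972.92 annually
Total per year = $5,505.00 + $345.24 + $1,266.72 + $1,801.68 + $1,972.92 = $10,891.56
Monthly escrow = $10,891.56 ÷ 12 = $907.63
Required cushion = 2 × $907.63 = $1,815.26

$1,815.26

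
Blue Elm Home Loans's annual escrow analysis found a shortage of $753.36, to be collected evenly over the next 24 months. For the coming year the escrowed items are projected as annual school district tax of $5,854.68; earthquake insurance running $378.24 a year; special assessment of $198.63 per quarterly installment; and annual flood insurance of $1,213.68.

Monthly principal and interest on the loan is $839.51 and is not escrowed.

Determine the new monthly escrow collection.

School district tax = $5,854.68 per year
Earthquake insurance = $378.24 per year
Special assessment = $198.63 × 4 = $794.52 per year
Flood insurance = $1,213.68 per year
Total per year = $8,241.12
Base monthly escrow = $8,241.12 / 12 = $686.76
Shortage spread = $753.36 ÷ 24 = $31.39/mo
Adjusted monthly = $686.76 + $31.39 = $718.15

$718.15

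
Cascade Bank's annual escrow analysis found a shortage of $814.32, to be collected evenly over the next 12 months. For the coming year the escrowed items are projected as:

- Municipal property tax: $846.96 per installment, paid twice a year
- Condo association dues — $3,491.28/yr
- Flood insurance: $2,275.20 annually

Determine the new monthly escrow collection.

Municipal property tax = $846.96 × 2 = $1,693.92/yr
Condo association dues = $3,491.28/yr
Flood insurance = $2,275.20/yr
Total per year = $7,460.40
Base monthly escrow = $7,460.40 / 12 = $621.70
Monthly shortage recovery: $814.32 ÷ 12 = $67.86
Adjusted monthly = $621.70 + $67.86 = $689.56

$689.56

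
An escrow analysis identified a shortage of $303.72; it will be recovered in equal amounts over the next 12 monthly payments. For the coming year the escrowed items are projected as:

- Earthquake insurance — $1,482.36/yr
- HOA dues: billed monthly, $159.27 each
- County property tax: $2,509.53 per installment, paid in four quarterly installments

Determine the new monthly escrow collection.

Earthquake insurance = $1,482.36/yr
HOA dues = $159.27 × 12 = $1,911.24/yr
County property tax = $2,509.53 × 4 = $10,038.12/yr
Total per year = $13,431.72
Base monthly escrow = $13,431.72 / 12 = $1,119.31
Shortage spread = $303.72 / 12 = $25.31/mo
Adjusted monthly = $1,119.31 + $25.31 = $1,144.62

$1,144.62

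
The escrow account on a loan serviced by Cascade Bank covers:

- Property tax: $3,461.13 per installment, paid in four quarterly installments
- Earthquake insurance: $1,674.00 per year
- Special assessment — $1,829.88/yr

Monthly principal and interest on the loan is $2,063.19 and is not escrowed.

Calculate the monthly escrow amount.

$1,445.70

Property tax: $3,461.13 × 4 = $13,844.52/yr
Earthquake insurance: $1,674.00/yr
Special assessment: $1,829.88/yr
Combined annual = $17,348.40
Base monthly escrow = $17,348.40 / 12 = $1,445.70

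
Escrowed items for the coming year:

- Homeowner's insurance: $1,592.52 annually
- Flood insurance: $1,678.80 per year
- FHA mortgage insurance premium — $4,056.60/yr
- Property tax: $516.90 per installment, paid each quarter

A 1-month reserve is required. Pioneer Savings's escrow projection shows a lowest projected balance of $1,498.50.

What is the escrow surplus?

$715.54

Homeowner's insurance: $1,592.52 annually
Flood insurance: $1,678.80 annually
FHA mortgage insurance premium: $4,056.60 annually
Property tax: $516.90 × 4 = $2,067.60 annually
Combined annual = $1,592.52 + $1,678.80 + $4,056.60 + $2,067.60 = $9,395.52
Per month = $9,395.52 / 12 = $782.96
Required cushion = 1 × $782.96 = $782.96
Surplus = $1,498.50 − $782.96 = $715.54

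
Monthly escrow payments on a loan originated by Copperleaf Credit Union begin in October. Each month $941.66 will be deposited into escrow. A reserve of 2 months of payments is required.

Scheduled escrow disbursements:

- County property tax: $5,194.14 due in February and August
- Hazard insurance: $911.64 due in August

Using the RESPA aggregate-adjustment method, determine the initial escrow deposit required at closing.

$2,824.98

Cushion = 2 × $941.66 = $1,883.32
Trial balance (start $0, +$941.66 each month, − disbursements):
  Oct: +$941.66 → $941.66
  Nov: +$941.66 → $1,883.32
  Dec: +$941.66 → $2,824.98
  Jan: +$941.66 → $3,766.64
  Feb: +$941.66 − $5,194.14 → -$485.84
  Mar: +$941.66 → $455.82
  Apr: +$941.66 → $1,397.48
  May: +$941.66 → $2,339.14
  Jun: +$941.66 → $3,280.80
  Jul: +$941.66 → $4,222.46
  Aug: +$941.66 − $6,105.78 → -$941.66
  Sep: +$941.66 → $0.00
Lowest trial balance = -$941.66 (Aug)
Initial deposit = cushion − low point = $1,883.32 − (-$941.66) = $2,824.98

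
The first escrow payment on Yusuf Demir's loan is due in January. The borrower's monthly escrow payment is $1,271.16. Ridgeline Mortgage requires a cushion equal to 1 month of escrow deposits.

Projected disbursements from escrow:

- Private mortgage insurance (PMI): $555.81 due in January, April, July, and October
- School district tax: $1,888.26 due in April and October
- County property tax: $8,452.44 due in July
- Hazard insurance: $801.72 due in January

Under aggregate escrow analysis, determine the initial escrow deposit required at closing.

$5,182.89

Cushion = 1 × $1,271.16 = $1,271.16
Trial balance (start $0, +$1,271.16 each month, − disbursements):
  Jan: +$1,271.16 − $1,357.53 → -$86.37
  Feb: +$1,271.16 → $1,184.79
  Mar: +$1,271.16 → $2,455.95
  Apr: +$1,271.16 − $2,444.07 → $1,283.04
  May: +$1,271.16 → $2,554.20
  Jun: +$1,271.16 → $3,825.36
  Jul: +$1,271.16 − $9,008.25 → -$3,911.73
  Aug: +$1,271.16 → -$2,640.57
  Sep: +$1,271.16 → -$1,369.41
  Oct: +$1,271.16 − $2,444.07 → -$2,542.32
  Nov: +$1,271.16 → -$1,271.16
  Dec: +$1,271.16 → $0.00
Lowest trial balance = -$3,911.73 (Jul)
Initial deposit = cushion − low point = $1,271.16 − (-$3,911.73) = $5,182.89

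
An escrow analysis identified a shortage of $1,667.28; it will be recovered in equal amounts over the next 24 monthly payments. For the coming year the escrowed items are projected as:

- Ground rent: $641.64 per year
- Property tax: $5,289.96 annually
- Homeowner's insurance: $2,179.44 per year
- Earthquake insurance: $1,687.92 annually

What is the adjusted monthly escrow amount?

$886.05

Ground rent: $641.64/yr
Property tax: $5,289.96/yr
Homeowner's insurance: $2,179.44/yr
Earthquake insurance: $1,687.92/yr
Yearly total = $9,798.96
Base monthly escrow = $9,798.96 ÷ 12 = $816.58
Monthly shortage recovery: $1,667.28 / 24 = $69.47
Adjusted monthly = $816.58 + $69.47 = $886.05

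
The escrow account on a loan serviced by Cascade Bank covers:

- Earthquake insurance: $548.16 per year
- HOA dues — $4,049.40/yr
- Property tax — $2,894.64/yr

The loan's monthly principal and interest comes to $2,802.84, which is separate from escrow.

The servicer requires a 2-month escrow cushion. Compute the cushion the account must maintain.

Earthquake insurance: $548.16 per year
HOA dues: $4,049.40 per year
Property tax: $2,894.64 per year
Combined annual = $7,492.20
Per month = $7,492.20 / 12 = $624.35
Cushion = 2 × $624.35 = $1,248.70

$1,248.70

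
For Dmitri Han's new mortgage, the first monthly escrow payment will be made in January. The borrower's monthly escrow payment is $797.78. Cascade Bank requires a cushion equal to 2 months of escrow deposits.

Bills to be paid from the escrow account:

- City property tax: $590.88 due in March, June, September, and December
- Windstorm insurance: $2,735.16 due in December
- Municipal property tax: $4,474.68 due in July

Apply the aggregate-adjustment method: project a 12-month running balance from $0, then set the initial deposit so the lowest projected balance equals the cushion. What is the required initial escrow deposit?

$1,667.54

Cushion = 2 × $797.78 = $1,595.56
Trial balance (start $0, +$797.78 each month, − disbursements):
  Jan: +$797.78 → $797.78
  Feb: +$797.78 → $1,595.56
  Mar: +$797.78 − $590.88 → $1,802.46
  Apr: +$797.78 → $2,600.24
  May: +$797.78 → $3,398.02
  Jun: +$797.78 − $590.88 → $3,604.92
  Jul: +$797.78 − $4,474.68 → -$71.98
  Aug: +$797.78 → $725.80
  Sep: +$797.78 − $590.88 → $932.70
  Oct: +$797.78 → $1,730.48
  Nov: +$797.78 → $2,528.26
  Dec: +$797.78 − $3,326.04 → $0.00
Lowest trial balance = -$71.98 (Jul)
Initial deposit = cushion − low point = $1,595.56 − (-$71.98) = $1,667.54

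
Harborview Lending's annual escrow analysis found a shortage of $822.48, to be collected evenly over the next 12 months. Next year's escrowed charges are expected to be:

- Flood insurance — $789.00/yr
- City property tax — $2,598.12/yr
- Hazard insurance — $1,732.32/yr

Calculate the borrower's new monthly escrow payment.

$495.16

Flood insurance: $789.00
City property tax: $2,598.12
Hazard insurance: $1,732.32
Yearly total = $789.00 + $2,598.12 + $1,732.32 = $5,119.44
Monthly = $5,119.44 / 12 = $426.62
Shortage per month = $822.48 ÷ 12 = $68.54
New monthly escrow = $426.62 + $68.54 = $495.16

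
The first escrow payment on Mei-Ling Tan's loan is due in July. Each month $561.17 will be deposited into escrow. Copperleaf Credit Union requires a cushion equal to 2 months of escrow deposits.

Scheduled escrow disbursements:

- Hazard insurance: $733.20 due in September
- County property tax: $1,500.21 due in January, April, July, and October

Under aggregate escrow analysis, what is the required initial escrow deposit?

$2,611.28

Cushion = 2 × $561.17 = $1,122.34
Trial balance (start $0, +$561.17 each month, − disbursements):
  Jul: +$561.17 − $1,500.21 → -$939.04
  Aug: +$561.17 → -$377.87
  Sep: +$561.17 − $733.20 → -$549.90
  Oct: +$561.17 − $1,500.21 → -$1,488.94
  Nov: +$561.17 → -$927.77
  Dec: +$561.17 → -$366.60
  Jan: +$561.17 − $1,500.21 → -$1,305.64
  Feb: +$561.17 → -$744.47
  Mar: +$561.17 → -$183.30
  Apr: +$561.17 − $1,500.21 → -$1,122.34
  May: +$561.17 → -$561.17
  Jun: +$561.17 → $0.00
Lowest trial balance = -$1,488.94 (Oct)
Initial deposit = cushion − low point = $1,122.34 − (-$1,488.94) = $2,611.28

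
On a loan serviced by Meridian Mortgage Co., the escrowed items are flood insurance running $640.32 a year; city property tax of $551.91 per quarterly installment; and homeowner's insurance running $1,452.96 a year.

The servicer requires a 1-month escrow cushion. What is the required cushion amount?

Flood insurance = $640.32
City property tax = $551.91 × 4 = $2,207.64
Homeowner's insurance = $1,452.96
Total annual escrow = $640.32 + $2,207.64 + $1,452.96 = $4,300.92
Monthly = $4,300.92 / 12 = $358.41
Cushion = 1 × $358.41 = $358.41

$358.41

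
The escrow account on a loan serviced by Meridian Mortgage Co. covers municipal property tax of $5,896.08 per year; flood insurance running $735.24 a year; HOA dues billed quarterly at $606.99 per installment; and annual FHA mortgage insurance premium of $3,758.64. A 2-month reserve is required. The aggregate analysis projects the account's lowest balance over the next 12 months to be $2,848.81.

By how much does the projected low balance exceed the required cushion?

Municipal property tax = $5,896.08
Flood insurance = $735.24
HOA dues = $606.99 × 4 = $2,427.96
FHA mortgage insurance premium = $3,758.64
Yearly total = $5,896.08 + $735.24 + $2,427.96 + $3,758.64 = $12,817.92
Monthly escrow = $12,817.92 / 12 = $1,068.16
Cushion = 2 × $1,068.16 = $2,136.32
Excess over cushion: $2,848.81 − $2,136.32 = $712.49

$712.49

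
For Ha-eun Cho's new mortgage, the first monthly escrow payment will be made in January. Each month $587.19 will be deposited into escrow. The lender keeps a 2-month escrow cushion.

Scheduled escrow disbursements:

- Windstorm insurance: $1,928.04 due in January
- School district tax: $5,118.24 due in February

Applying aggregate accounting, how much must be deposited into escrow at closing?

Cushion = 2 × $587.19 = $1,174.38
Trial balance (start $0, +$587.19 each month, − disbursements):
  Jan: +$587.19 − $1,928.04 → -$1,340.85
  Feb: +$587.19 − $5,118.24 → -$5,871.90
  Mar: +$587.19 → -$5,284.71
  Apr: +$587.19 → -$4,697.52
  May: +$587.19 → -$4,110.33
  Jun: +$587.19 → -$3,523.14
  Jul: +$587.19 → -$2,935.95
  Aug: +$587.19 → -$2,348.76
  Sep: +$587.19 → -$1,761.57
  Oct: +$587.19 → -$1,174.38
  Nov: +$587.19 → -$587.19
  Dec: +$587.19 → $0.00
Lowest trial balance = -$5,871.90 (Feb)
Initial deposit = cushion − low point = $1,174.38 − (-$5,871.90) = $7,046.28

$7,046.28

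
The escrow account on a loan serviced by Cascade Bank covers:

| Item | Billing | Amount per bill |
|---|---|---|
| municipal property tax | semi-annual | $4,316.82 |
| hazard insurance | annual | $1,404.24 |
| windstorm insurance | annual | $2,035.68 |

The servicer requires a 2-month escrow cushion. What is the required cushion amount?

Municipal property tax = $4,316.82 × 2 = $8,633.64 annually
Hazard insurance = $1,404.24 annually
Windstorm insurance = $2,035.68 annually
Total per year = $8,633.64 + $1,404.24 + $2,035.68 = $12,073.56
Monthly escrow = $12,073.56 / 12 = $1,006.13
Required cushion = 2 × $1,006.13 = $2,012.26

$2,012.26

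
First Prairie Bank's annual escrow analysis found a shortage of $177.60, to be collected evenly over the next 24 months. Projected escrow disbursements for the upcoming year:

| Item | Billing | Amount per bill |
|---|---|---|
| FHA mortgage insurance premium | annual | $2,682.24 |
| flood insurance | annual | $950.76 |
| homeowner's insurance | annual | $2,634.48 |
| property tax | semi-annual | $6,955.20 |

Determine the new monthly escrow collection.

FHA mortgage insurance premium — $2,682.24 per year
Flood insurance — $950.76 per year
Homeowner's insurance — $2,634.48 per year
Property tax — $6,955.20 × 2 = $13,910.40 per year
Yearly total = $20,177.88
Base monthly escrow = $20,177.88 / 12 = $1,681.49
Monthly shortage recovery: $177.60 ÷ 24 = $7.40
Adjusted monthly = $1,681.49 + $7.40 = $1,688.89

$1,688.89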